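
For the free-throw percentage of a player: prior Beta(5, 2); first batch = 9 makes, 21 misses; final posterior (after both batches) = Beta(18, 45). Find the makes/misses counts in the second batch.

4 makes and 22 misses

Sequential conjugate updates are equivalent to a single update on the pooled data, so total successes = posterior α − prior α and total failures = posterior β − prior β.
Total across both batches: 18−5=13 makes, 45−2=43 misses.
Subtract the first batch: 13−9=4 makes and 43−21=22 misses.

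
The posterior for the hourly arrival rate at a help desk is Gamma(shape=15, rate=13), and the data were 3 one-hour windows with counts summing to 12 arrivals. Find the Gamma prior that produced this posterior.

A Gamma(α, β) prior (rate parametrization) on a Poisson rate with n observations summing to S gives posterior Gamma(α+S, β+n).
So α = 15 − 12 = 3 and β = 13 − 3 = 10.

Gamma(shape=3, rate=10)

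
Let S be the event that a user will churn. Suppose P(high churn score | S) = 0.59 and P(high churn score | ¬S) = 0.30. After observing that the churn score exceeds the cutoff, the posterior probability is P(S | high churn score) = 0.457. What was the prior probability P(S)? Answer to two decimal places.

In odds form, posterior odds = prior odds × likelihood ratio, so prior odds = posterior odds ÷ LR.
Posterior odds = 0.457/(1−0.457) = 0.8416. LR = 0.59/0.30 = 1.9667.
Prior odds = 0.8416/1.9667 = 0.4279, so P(S) = 0.4279/(1+0.4279) ≈ 0.30.

P(S) = 0.30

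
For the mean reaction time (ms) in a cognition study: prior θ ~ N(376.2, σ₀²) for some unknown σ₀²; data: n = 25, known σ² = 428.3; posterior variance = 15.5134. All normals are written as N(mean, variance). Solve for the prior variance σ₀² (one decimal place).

Posterior precision equals prior precision plus data precision: 1/σ_n² = 1/σ₀² + n/σ².
So 1/σ₀² = 1/15.5134 − 25/428.3 = 0.064460 − 0.058370 = 0.006090.
Hence σ₀² = 1/0.006090 ≈ 164.2.

σ₀² = 164.2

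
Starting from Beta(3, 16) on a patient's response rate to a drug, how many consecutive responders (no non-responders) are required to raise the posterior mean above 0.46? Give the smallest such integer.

After k responders and 0 non-responders the posterior is Beta(3+k, 16), with mean (3+k)/(3+16+k).
Set (3+k)/(19+k) > 0.46 and solve: k > (0.46·19 − 3)/(1 − 0.46) = 10.630.
The smallest integer exceeding 10.630 is 11, and checking k=11: (14)/(30) = 0.4667 > 0.46.

k = 11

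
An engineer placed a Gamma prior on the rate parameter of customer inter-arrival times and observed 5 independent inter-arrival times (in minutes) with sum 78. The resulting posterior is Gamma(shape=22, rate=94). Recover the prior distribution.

Gamma(shape=17, rate=16)

Gamma–exponential conjugacy: posterior shape = α + n, posterior rate = β + Σtᵢ.
So α = 22 − 5 = 17 and β = 94 − 78 = 16.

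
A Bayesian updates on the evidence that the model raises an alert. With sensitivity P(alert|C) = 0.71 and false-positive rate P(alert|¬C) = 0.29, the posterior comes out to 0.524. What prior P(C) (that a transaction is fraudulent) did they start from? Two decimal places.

P(C) = 0.31

Bayes' rule in odds form gives O(C|E) = O(C)·[P(E|C)/P(E|¬C)], hence O(C) = O(C|E)/LR.
Posterior odds = 0.524/(1−0.524) = 1.1008. LR = 0.71/0.29 = 2.4483.
Prior odds = 1.1008/2.4483 = 0.4496, so P(C) = 0.4496/(1+0.4496) ≈ 0.31.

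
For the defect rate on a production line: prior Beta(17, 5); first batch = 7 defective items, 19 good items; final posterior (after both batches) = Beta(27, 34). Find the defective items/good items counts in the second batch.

Sequential conjugate updates are equivalent to a single update on the pooled data, so total successes = posterior α − prior α and total failures = posterior β − prior β.
Total across both batches: 27−17=10 defective items, 34−5=29 good items.
Subtract the first batch: 10−7=3 defective items and 29−19=10 good items.

3 defective items and 10 good items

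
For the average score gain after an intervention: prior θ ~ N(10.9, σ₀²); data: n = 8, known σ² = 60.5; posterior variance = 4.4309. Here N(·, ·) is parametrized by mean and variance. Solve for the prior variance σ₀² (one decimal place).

σ₀² = 10.7

For the Normal–Normal model with known σ², precisions add: τ_n = τ₀ + n/σ².
So 1/σ₀² = 1/4.4309 − 8/60.5 = 0.225688 − 0.132231 = 0.093457.
Hence σ₀² = 1/0.093457 ≈ 10.7.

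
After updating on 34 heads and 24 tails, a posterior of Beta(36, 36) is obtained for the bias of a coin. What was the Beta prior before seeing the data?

Beta(2, 12)

A Beta(a, b) prior with s successes and f failures in binomial data gives a Beta(a+s, b+f) posterior.
Subtract the data counts: 36−34=2, 36−24=12.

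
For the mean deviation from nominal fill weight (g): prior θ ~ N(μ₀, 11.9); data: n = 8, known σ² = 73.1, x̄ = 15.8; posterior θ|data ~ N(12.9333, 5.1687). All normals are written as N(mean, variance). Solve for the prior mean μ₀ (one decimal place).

The posterior mean is a precision-weighted average: μ_n = (τ₀μ₀ + τ_data·x̄)/(τ₀+τ_data), with τ₀=1/σ₀² and τ_data=n/σ².
Here τ₀ = 1/11.9 = 0.084034 and τ_data = 8/73.1 = 0.109439, so τ_n = 0.193473.
Rearranging for μ₀: μ₀ = (μ_n·τ_n − τ_data·x̄)/τ₀ = (12.9333·0.193473 − 0.109439·15.8) / 0.084034 = 0.773108/0.084034 ≈ 9.2.

μ₀ = 9.2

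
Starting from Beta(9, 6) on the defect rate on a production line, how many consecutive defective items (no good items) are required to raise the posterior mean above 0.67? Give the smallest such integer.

After k defective items and 0 good items the posterior is Beta(9+k, 6), with mean (9+k)/(9+6+k).
Set (9+k)/(15+k) > 0.67 and solve: k > (0.67·15 − 9)/(1 − 0.67) = 3.182.
The smallest integer exceeding 3.182 is 4.

k = 4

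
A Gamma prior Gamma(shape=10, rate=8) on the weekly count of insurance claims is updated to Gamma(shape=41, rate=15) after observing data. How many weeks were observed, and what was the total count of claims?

A Gamma(α, β) prior (rate parametrization) on a Poisson rate with n observations summing to S gives posterior Gamma(α+S, β+n).
Matching: Σxᵢ = 41 − 10 = 31 and n = 15 − 8 = 7.

n = 7 weeks with total 31 claims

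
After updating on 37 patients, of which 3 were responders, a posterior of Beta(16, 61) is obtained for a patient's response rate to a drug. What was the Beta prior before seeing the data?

A Beta(a, b) prior with s successes and f failures in binomial data gives a Beta(a+s, b+f) posterior.
Subtract the data counts: 16−3=13, 61−34=27.

Beta(13, 27)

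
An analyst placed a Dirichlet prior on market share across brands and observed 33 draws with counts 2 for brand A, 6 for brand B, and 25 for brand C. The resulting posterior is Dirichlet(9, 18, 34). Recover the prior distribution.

Dirichlet(7, 12, 9)

For a Dirichlet(α) prior with multinomial counts c, the posterior is Dirichlet(α + c) componentwise.
Subtract each count from the matching posterior parameter: 9−2=7, 18−6=12, 34−25=9.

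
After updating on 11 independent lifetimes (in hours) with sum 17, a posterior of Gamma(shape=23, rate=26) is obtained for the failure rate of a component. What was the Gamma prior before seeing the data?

For an exponential likelihood with a Gamma(α, β) prior on the rate, n observations with total T give posterior Gamma(α+n, β+T).
So α = 23 − 11 = 12 and β = 26 − 17 = 9.

Gamma(shape=12, rate=9)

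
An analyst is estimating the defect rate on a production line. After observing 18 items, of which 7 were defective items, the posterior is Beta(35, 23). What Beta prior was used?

Beta(28, 12)

Beta is conjugate to the binomial likelihood: posterior = Beta(a+s, b+f).
Subtract the data counts: 35−7=28, 23−11=12.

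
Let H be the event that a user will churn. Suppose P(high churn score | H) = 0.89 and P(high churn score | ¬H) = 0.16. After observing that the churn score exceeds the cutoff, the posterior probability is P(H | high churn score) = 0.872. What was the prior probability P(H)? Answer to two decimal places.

P(H) = 0.55

In odds form, posterior odds = prior odds × likelihood ratio, so prior odds = posterior odds ÷ LR.
Posterior odds = 0.872/(1−0.872) = 6.8125. LR = 0.89/0.16 = 5.5625.
Prior odds = 6.8125/5.5625 = 1.2247, so P(H) = 1.2247/(1+1.2247) ≈ 0.55.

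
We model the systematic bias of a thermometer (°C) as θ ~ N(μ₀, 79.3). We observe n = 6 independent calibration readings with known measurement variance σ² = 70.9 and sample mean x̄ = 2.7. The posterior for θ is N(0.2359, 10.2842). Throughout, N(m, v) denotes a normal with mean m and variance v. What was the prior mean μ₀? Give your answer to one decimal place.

The posterior mean is a precision-weighted average: μ_n = (τ₀μ₀ + τ_data·x̄)/(τ₀+τ_data), with τ₀=1/σ₀² and τ_data=n/σ².
Here τ₀ = 1/79.3 = 0.012610 and τ_data = 6/70.9 = 0.084626, so τ_n = 0.097236.
Rearranging for μ₀: μ₀ = (μ_n·τ_n − τ_data·x̄)/τ₀ = (0.2359·0.097236 − 0.084626·2.7) / 0.012610 = -0.205552/0.012610 ≈ -16.3.

μ₀ = -16.3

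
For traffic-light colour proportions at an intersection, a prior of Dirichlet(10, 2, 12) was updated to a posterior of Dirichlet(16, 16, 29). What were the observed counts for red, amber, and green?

counts (6, 14, 17)

For a Dirichlet(α) prior with multinomial counts c, the posterior is Dirichlet(α + c) componentwise.
Counts are posterior − prior componentwise: 16−10=6, 16−2=14, 29−12=17.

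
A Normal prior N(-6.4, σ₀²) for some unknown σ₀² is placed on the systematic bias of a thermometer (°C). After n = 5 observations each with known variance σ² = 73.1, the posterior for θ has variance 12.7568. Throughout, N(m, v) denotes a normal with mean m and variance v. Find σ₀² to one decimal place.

Posterior precision equals prior precision plus data precision: 1/σ_n² = 1/σ₀² + n/σ².
So 1/σ₀² = 1/12.7568 − 5/73.1 = 0.078390 − 0.068399 = 0.009991.
Hence σ₀² = 1/0.009991 ≈ 100.1.

σ₀² = 100.1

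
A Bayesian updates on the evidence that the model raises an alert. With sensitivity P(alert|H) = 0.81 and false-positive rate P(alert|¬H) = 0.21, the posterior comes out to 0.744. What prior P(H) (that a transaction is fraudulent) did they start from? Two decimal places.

In odds form, posterior odds = prior odds × likelihood ratio, so prior odds = posterior odds ÷ LR.
Posterior odds = 0.744/(1−0.744) = 2.9062. LR = 0.81/0.21 = 3.8571.
Prior odds = 2.9062/3.8571 = 0.7535, so P(H) = 0.7535/(1+0.7535) ≈ 0.43.

P(H) = 0.43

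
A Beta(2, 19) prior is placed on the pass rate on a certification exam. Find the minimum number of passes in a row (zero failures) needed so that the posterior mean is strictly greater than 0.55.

After k passes and 0 failures the posterior is Beta(2+k, 19), with mean (2+k)/(2+19+k).
Set (2+k)/(21+k) > 0.55 and solve: k > (0.55·21 − 2)/(1 − 0.55) = 21.222.
The smallest integer exceeding 21.222 is 22, and checking k=22: (24)/(43) = 0.5581 > 0.55.

k = 22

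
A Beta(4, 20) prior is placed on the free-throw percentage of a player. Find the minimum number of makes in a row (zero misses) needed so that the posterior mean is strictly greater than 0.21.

After k makes and 0 misses the posterior is Beta(4+k, 20), with mean (4+k)/(4+20+k).
Set (4+k)/(24+k) > 0.21 and solve: k > (0.21·24 − 4)/(1 − 0.21) = 1.316.
The smallest integer exceeding 1.316 is 2, and checking k=2: (6)/(26) = 0.2308 > 0.21.

k = 2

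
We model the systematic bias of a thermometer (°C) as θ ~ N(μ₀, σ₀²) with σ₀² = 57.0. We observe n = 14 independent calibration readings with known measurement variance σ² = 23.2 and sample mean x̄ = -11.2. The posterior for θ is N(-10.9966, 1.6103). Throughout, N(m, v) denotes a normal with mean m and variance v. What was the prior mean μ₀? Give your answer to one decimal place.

With known observation variance, the Normal–Normal posterior has precision τ_n = τ₀ + n/σ² and mean μ_n = (τ₀μ₀ + (n/σ²)x̄)/τ_n.
Here τ₀ = 1/57.0 = 0.017544 and τ_data = 14/23.2 = 0.603448, so τ_n = 0.620992.
Rearranging for μ₀: μ₀ = (μ_n·τ_n − τ_data·x̄)/τ₀ = (-10.9966·0.620992 − 0.603448·-11.2) / 0.017544 = -0.070183/0.017544 ≈ -4.0.

μ₀ = -4.0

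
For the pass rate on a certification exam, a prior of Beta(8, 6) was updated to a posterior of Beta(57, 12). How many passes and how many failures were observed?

Under Beta–binomial conjugacy the posterior parameters are (a+s, b+f).
So s = 57 − 8 = 49 and f = 12 − 6 = 6.

49 passes and 6 failures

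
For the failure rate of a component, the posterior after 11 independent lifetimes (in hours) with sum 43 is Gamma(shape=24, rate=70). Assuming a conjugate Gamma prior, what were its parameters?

Gamma–exponential conjugacy: posterior shape = α + n, posterior rate = β + Σtᵢ.
So α = 24 − 11 = 13 and β = 70 − 43 = 27.

Gamma(shape=13, rate=27)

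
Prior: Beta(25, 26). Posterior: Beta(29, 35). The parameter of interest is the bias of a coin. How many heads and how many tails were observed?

4 heads and 9 tails

A Beta(a, b) prior with s successes and f failures in binomial data gives a Beta(a+s, b+f) posterior.
So s = 29 − 25 = 4 and f = 35 − 26 = 9.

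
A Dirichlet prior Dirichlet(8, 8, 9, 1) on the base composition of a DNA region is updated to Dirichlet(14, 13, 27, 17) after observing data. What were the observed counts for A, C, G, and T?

For a Dirichlet(α) prior with multinomial counts c, the posterior is Dirichlet(α + c) componentwise.
Counts are posterior − prior componentwise: 14−8=6, 13−8=5, 27−9=18, 17−1=16.

counts (6, 5, 18, 16)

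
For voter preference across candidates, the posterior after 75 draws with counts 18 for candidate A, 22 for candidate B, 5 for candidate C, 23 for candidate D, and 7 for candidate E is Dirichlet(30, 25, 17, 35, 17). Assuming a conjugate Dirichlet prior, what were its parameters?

For a Dirichlet(α) prior with multinomial counts c, the posterior is Dirichlet(α + c) componentwise.
Subtract each count from the matching posterior parameter: 30−18=12, 25−22=3, 17−5=12, 35−23=12, 17−7=10.

Dirichlet(12, 3, 12, 12, 10)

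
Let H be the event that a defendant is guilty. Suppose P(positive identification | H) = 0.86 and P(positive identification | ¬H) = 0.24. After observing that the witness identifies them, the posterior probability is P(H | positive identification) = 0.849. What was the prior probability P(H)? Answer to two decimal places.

Bayes' rule in odds form gives O(H|E) = O(H)·[P(E|H)/P(E|¬H)], hence O(H) = O(H|E)/LR.
Posterior odds = 0.849/(1−0.849) = 5.6225. LR = 0.86/0.24 = 3.5833.
Prior odds = 5.6225/3.5833 = 1.5691, so P(H) = 1.5691/(1+1.5691) ≈ 0.61.

P(H) = 0.61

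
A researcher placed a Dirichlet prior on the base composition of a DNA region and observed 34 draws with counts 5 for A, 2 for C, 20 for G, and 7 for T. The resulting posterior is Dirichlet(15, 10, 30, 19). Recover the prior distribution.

For a Dirichlet(α) prior with multinomial counts c, the posterior is Dirichlet(α + c) componentwise.
Subtract each count from the matching posterior parameter: 15−5=10, 10−2=8, 30−20=10, 19−7=12.

Dirichlet(10, 8, 10, 12)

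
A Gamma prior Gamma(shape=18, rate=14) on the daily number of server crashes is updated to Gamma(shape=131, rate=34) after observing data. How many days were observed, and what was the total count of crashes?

n = 20 days with total 113 crashes

Gamma–Poisson conjugacy: posterior shape = α + Σxᵢ, posterior rate = β + n.
Matching: Σxᵢ = 131 − 18 = 113 and n = 34 − 14 = 20.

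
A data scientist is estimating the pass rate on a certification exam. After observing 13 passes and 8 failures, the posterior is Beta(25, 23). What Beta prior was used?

Beta(12, 15)

A Beta(α, β) prior with s successes and f failures in binomial data gives a Beta(α+s, β+f) posterior.
So α = 25 − 13 = 12 and β = 23 − 8 = 15.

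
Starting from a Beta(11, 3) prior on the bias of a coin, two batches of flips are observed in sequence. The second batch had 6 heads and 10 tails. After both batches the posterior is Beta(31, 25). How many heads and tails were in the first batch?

14 heads and 12 tails

Sequential conjugate updates are equivalent to a single update on the pooled data, so total successes = posterior α − prior α and total failures = posterior β − prior β.
Total across both batches: 31−11=20 heads, 25−3=22 tails.
Subtract the second batch: 20−6=14 heads and 22−10=12 tails.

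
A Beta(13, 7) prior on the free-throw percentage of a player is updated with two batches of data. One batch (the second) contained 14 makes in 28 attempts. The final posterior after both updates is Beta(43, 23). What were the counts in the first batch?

16 makes and 2 misses

Sequential conjugate updates are equivalent to a single update on the pooled data, so total successes = posterior α − prior α and total failures = posterior β − prior β.
Total across both batches: 43−13=30 makes, 23−7=16 misses.
Subtract the second batch: 30−14=16 makes and 16−14=2 misses.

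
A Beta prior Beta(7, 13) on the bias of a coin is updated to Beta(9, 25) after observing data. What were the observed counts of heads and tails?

2 heads and 12 tails

Under Beta–binomial conjugacy the posterior parameters are (α+s, β+f).
So s = 9 − 7 = 2 and f = 25 − 13 = 12.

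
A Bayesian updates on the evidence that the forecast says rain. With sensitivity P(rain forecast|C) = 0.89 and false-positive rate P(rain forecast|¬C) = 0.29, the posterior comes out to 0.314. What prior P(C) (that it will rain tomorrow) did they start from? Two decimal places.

P(C) = 0.13

In odds form, posterior odds = prior odds × likelihood ratio, so prior odds = posterior odds ÷ LR.
Posterior odds = 0.314/(1−0.314) = 0.4577. LR = 0.89/0.29 = 3.0690.
Prior odds = 0.4577/3.0690 = 0.1491, so P(C) = 0.1491/(1+0.1491) ≈ 0.13.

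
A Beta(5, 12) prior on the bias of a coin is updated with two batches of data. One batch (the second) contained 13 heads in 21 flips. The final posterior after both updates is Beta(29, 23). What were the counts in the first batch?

11 heads and 3 tails

Because Beta–binomial updating is additive in the counts, the combined data contributed (α_post−α_prior, β_post−β_prior) successes and failures.
Total across both batches: 29−5=24 heads, 23−12=11 tails.
Subtract the second batch: 24−13=11 heads and 11−8=3 tails.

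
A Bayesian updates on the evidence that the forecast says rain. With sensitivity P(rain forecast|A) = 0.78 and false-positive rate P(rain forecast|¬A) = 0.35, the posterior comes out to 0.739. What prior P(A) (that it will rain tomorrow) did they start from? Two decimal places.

Bayes' rule in odds form gives O(A|E) = O(A)·[P(E|A)/P(E|¬A)], hence O(A) = O(A|E)/LR.
Posterior odds = 0.739/(1−0.739) = 2.8314. LR = 0.78/0.35 = 2.2286.
Prior odds = 2.8314/2.2286 = 1.2705, so P(A) = 1.2705/(1+1.2705) ≈ 0.56.

P(A) = 0.56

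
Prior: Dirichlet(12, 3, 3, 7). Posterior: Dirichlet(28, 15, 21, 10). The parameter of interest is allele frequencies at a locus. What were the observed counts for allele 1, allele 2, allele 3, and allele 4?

counts (16, 12, 18, 3)

For a Dirichlet(α) prior with multinomial counts c, the posterior is Dirichlet(α + c) componentwise.
Counts are posterior − prior componentwise: 28−12=16, 15−3=12, 21−3=18, 10−7=3.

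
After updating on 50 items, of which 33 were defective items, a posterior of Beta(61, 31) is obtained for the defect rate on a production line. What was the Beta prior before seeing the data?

A Beta(α, β) prior with s successes and f failures in binomial data gives a Beta(α+s, β+f) posterior.
Subtract the data counts: 61−33=28, 31−17=14.

Beta(28, 14)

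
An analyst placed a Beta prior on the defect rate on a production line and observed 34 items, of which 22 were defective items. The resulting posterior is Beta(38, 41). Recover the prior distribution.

Beta(16, 29)

Beta is conjugate to the binomial likelihood: posterior = Beta(a+s, b+f).
So a = 38 − 22 = 16 and b = 41 − 12 = 29.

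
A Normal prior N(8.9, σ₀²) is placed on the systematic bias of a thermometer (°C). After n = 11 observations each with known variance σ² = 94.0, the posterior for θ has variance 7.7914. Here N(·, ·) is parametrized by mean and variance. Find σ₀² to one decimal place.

Posterior precision equals prior precision plus data precision: 1/σ_n² = 1/σ₀² + n/σ².
So 1/σ₀² = 1/7.7914 − 11/94.0 = 0.128347 − 0.117021 = 0.011326.
Hence σ₀² = 1/0.011326 ≈ 88.3.

σ₀² = 88.3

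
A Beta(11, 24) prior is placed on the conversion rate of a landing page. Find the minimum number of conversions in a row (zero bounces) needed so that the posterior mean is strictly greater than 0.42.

k = 7

After k conversions and 0 bounces the posterior is Beta(11+k, 24), with mean (11+k)/(11+24+k).
Set (11+k)/(35+k) > 0.42 and solve: k > (0.42·35 − 11)/(1 − 0.42) = 6.379.
The smallest integer exceeding 6.379 is 7.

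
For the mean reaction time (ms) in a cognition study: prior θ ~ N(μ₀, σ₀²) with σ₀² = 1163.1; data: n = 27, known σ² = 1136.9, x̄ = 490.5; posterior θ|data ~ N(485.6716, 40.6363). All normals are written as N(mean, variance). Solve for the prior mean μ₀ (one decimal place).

μ₀ = 352.3

With known observation variance, the Normal–Normal posterior has precision τ_n = τ₀ + n/σ² and mean μ_n = (τ₀μ₀ + (n/σ²)x̄)/τ_n.
Here τ₀ = 1/1163.1 = 0.000860 and τ_data = 27/1136.9 = 0.023749, so τ_n = 0.024609.
Rearranging for μ₀: μ₀ = (μ_n·τ_n − τ_data·x̄)/τ₀ = (485.6716·0.024609 − 0.023749·490.5) / 0.000860 = 0.303008/0.000860 ≈ 352.3.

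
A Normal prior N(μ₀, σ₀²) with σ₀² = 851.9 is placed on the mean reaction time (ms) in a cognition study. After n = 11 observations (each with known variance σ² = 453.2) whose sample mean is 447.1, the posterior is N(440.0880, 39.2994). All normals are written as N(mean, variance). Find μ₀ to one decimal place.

With known observation variance, the Normal–Normal posterior has precision τ_n = τ₀ + n/σ² and mean μ_n = (τ₀μ₀ + (n/σ²)x̄)/τ_n.
Here τ₀ = 1/851.9 = 0.001174 and τ_data = 11/453.2 = 0.024272, so τ_n = 0.025446.
Rearranging for μ₀: μ₀ = (μ_n·τ_n − τ_data·x̄)/τ₀ = (440.0880·0.025446 − 0.024272·447.1) / 0.001174 = 0.346468/0.001174 ≈ 295.1.

μ₀ = 295.1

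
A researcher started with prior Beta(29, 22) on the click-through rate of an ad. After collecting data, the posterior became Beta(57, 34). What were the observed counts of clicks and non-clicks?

28 clicks and 12 non-clicks

A Beta(α, β) prior with s successes and f failures in binomial data gives a Beta(α+s, β+f) posterior.
So s = 57 − 29 = 28 and f = 34 − 22 = 12.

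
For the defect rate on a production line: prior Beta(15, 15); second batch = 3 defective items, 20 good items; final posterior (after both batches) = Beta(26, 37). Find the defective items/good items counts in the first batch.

8 defective items and 2 good items

Sequential conjugate updates are equivalent to a single update on the pooled data, so total successes = posterior α − prior α and total failures = posterior β − prior β.
Total across both batches: 26−15=11 defective items, 37−15=22 good items.
Subtract the second batch: 11−3=8 defective items and 22−20=2 good items.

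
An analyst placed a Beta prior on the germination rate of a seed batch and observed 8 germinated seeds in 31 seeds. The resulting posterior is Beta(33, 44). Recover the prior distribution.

Beta(25, 21)

A Beta(α, β) prior with s successes and f failures in binomial data gives a Beta(α+s, β+f) posterior.
Subtract the data counts: 33−8=25, 44−23=21.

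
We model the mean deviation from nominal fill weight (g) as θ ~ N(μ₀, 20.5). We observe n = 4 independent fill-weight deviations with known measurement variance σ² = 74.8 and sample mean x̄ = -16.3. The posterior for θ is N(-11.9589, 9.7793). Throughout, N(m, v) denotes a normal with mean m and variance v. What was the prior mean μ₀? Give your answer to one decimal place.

With known observation variance, the Normal–Normal posterior has precision τ_n = τ₀ + n/σ² and mean μ_n = (τ₀μ₀ + (n/σ²)x̄)/τ_n.
Here τ₀ = 1/20.5 = 0.048780 and τ_data = 4/74.8 = 0.053476, so τ_n = 0.102256.
Rearranging for μ₀: μ₀ = (μ_n·τ_n − τ_data·x̄)/τ₀ = (-11.9589·0.102256 − 0.053476·-16.3) / 0.048780 = -0.351210/0.048780 ≈ -7.2.

μ₀ = -7.2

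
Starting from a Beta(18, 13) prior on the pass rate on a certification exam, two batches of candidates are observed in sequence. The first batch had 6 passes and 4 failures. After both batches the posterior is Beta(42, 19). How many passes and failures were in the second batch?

18 passes and 2 failures

Because Beta–binomial updating is additive in the counts, the combined data contributed (α_post−α_prior, β_post−β_prior) successes and failures.
Total across both batches: 42−18=24 passes, 19−13=6 failures.
Subtract the first batch: 24−6=18 passes and 6−4=2 failures.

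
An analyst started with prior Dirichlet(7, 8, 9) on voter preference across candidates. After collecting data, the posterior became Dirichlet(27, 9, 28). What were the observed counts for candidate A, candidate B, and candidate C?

For a Dirichlet(α) prior with multinomial counts c, the posterior is Dirichlet(α + c) componentwise.
Counts are posterior − prior componentwise: 27−7=20, 9−8=1, 28−9=19.

counts (20, 1, 19)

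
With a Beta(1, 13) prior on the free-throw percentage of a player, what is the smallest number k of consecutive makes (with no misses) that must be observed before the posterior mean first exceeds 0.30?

k = 5

After k makes and 0 misses the posterior is Beta(1+k, 13), with mean (1+k)/(1+13+k).
Set (1+k)/(14+k) > 0.30 and solve: k > (0.30·14 − 1)/(1 − 0.30) = 4.571.
The smallest integer exceeding 4.571 is 5, and checking k=5: (6)/(19) = 0.3158 > 0.30.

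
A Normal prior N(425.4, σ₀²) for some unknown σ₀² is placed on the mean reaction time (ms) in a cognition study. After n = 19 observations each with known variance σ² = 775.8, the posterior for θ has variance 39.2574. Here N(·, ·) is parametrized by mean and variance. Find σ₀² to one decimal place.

σ₀² = 1018.3

For the Normal–Normal model with known σ², precisions add: τ_n = τ₀ + n/σ².
So 1/σ₀² = 1/39.2574 − 19/775.8 = 0.025473 − 0.024491 = 0.000982.
Hence σ₀² = 1/0.000982 ≈ 1018.3.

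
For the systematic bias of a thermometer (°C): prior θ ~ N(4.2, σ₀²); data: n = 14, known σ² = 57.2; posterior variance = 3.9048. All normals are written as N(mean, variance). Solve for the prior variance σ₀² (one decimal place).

For the Normal–Normal model with known σ², precisions add: τ_n = τ₀ + n/σ².
So 1/σ₀² = 1/3.9048 − 14/57.2 = 0.256095 − 0.244755 = 0.011340.
Hence σ₀² = 1/0.011340 ≈ 88.2.

σ₀² = 88.2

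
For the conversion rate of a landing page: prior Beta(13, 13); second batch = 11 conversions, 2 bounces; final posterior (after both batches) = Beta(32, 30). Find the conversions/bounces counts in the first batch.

8 conversions and 15 bounces

Sequential conjugate updates are equivalent to a single update on the pooled data, so total successes = posterior α − prior α and total failures = posterior β − prior β.
Total across both batches: 32−13=19 conversions, 30−13=17 bounces.
Subtract the second batch: 19−11=8 conversions and 17−2=15 bounces.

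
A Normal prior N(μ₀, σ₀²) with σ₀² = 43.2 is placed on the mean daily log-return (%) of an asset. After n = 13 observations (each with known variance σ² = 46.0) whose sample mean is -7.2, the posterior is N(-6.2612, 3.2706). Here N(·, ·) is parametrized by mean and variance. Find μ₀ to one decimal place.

μ₀ = 5.2

The posterior mean is a precision-weighted average: μ_n = (τ₀μ₀ + τ_data·x̄)/(τ₀+τ_data), with τ₀=1/σ₀² and τ_data=n/σ².
Here τ₀ = 1/43.2 = 0.023148 and τ_data = 13/46.0 = 0.282609, so τ_n = 0.305757.
Rearranging for μ₀: μ₀ = (μ_n·τ_n − τ_data·x̄)/τ₀ = (-6.2612·0.305757 − 0.282609·-7.2) / 0.023148 = 0.120379/0.023148 ≈ 5.2.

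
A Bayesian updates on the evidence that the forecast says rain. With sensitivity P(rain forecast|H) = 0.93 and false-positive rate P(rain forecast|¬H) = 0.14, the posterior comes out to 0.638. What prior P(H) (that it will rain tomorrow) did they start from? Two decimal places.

P(H) = 0.21

Bayes' rule in odds form gives O(H|E) = O(H)·[P(E|H)/P(E|¬H)], hence O(H) = O(H|E)/LR.
Posterior odds = 0.638/(1−0.638) = 1.7624. LR = 0.93/0.14 = 6.6429.
Prior odds = 1.7624/6.6429 = 0.2653, so P(H) = 0.2653/(1+0.2653) ≈ 0.21.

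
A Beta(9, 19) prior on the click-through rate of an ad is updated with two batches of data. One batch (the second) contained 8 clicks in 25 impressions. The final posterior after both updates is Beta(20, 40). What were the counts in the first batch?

Sequential conjugate updates are equivalent to a single update on the pooled data, so total successes = posterior α − prior α and total failures = posterior β − prior β.
Total across both batches: 20−9=11 clicks, 40−19=21 non-clicks.
Subtract the second batch: 11−8=3 clicks and 21−17=4 non-clicks.

3 clicks and 4 non-clicks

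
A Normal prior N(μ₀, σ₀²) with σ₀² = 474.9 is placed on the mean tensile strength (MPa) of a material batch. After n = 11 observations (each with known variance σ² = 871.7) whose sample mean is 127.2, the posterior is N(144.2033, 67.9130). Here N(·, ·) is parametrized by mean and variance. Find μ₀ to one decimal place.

μ₀ = 246.1

The posterior mean is a precision-weighted average: μ_n = (τ₀μ₀ + τ_data·x̄)/(τ₀+τ_data), with τ₀=1/σ₀² and τ_data=n/σ².
Here τ₀ = 1/474.9 = 0.002106 and τ_data = 11/871.7 = 0.012619, so τ_n = 0.014725.
Rearranging for μ₀: μ₀ = (μ_n·τ_n − τ_data·x̄)/τ₀ = (144.2033·0.014725 − 0.012619·127.2) / 0.002106 = 0.518257/0.002106 ≈ 246.1.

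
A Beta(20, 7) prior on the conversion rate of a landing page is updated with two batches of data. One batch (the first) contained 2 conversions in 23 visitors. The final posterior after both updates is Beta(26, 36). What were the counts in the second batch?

4 conversions and 8 bounces

Sequential conjugate updates are equivalent to a single update on the pooled data, so total successes = posterior α − prior α and total failures = posterior β − prior β.
Total across both batches: 26−20=6 conversions, 36−7=29 bounces.
Subtract the first batch: 6−2=4 conversions and 29−21=8 bounces.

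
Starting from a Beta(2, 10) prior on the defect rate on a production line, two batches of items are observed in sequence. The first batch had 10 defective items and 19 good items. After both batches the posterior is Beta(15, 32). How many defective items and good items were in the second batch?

Because Beta–binomial updating is additive in the counts, the combined data contributed (α_post−α_prior, β_post−β_prior) successes and failures.
Total across both batches: 15−2=13 defective items, 32−10=22 good items.
Subtract the first batch: 13−10=3 defective items and 22−19=3 good items.

3 defective items and 3 good items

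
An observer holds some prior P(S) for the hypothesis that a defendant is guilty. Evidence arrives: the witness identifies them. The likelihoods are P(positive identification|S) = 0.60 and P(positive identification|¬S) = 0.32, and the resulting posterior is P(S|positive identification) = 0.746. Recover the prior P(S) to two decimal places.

In odds form, posterior odds = prior odds × likelihood ratio, so prior odds = posterior odds ÷ LR.
Posterior odds = 0.746/(1−0.746) = 2.9370. LR = 0.60/0.32 = 1.8750.
Prior odds = 2.9370/1.8750 = 1.5664, so P(S) = 1.5664/(1+1.5664) ≈ 0.61.

P(S) = 0.61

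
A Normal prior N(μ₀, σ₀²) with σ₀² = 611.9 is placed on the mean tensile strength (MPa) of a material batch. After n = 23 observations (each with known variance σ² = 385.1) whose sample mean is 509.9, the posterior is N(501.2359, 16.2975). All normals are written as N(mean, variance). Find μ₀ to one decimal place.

With known observation variance, the Normal–Normal posterior has precision τ_n = τ₀ + n/σ² and mean μ_n = (τ₀μ₀ + (n/σ²)x̄)/τ_n.
Here τ₀ = 1/611.9 = 0.001634 and τ_data = 23/385.1 = 0.059725, so τ_n = 0.061359.
Rearranging for μ₀: μ₀ = (μ_n·τ_n − τ_data·x̄)/τ₀ = (501.2359·0.061359 − 0.059725·509.9) / 0.001634 = 0.301556/0.001634 ≈ 184.6.

μ₀ = 184.6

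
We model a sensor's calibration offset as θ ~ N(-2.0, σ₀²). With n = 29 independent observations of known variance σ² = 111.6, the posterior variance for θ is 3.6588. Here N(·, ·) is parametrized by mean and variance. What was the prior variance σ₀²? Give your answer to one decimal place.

σ₀² = 74.3

Posterior precision equals prior precision plus data precision: 1/σ_n² = 1/σ₀² + n/σ².
So 1/σ₀² = 1/3.6588 − 29/111.6 = 0.273314 − 0.259857 = 0.013457.
Hence σ₀² = 1/0.013457 ≈ 74.3.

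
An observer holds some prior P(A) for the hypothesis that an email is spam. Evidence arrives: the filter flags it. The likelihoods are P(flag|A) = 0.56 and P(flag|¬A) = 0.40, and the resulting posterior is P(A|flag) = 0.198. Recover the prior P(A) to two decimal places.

P(A) = 0.15

In odds form, posterior odds = prior odds × likelihood ratio, so prior odds = posterior odds ÷ LR.
Posterior odds = 0.198/(1−0.198) = 0.2469. LR = 0.56/0.40 = 1.4000.
Prior odds = 0.2469/1.4000 = 0.1764, so P(A) = 0.1764/(1+0.1764) ≈ 0.15.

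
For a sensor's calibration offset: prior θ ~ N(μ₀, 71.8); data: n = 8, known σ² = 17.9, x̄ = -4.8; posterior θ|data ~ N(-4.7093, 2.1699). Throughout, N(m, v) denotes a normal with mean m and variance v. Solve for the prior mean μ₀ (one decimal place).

With known observation variance, the Normal–Normal posterior has precision τ_n = τ₀ + n/σ² and mean μ_n = (τ₀μ₀ + (n/σ²)x̄)/τ_n.
Here τ₀ = 1/71.8 = 0.013928 and τ_data = 8/17.9 = 0.446927, so τ_n = 0.460855.
Rearranging for μ₀: μ₀ = (μ_n·τ_n − τ_data·x̄)/τ₀ = (-4.7093·0.460855 − 0.446927·-4.8) / 0.013928 = -0.025055/0.013928 ≈ -1.8.

μ₀ = -1.8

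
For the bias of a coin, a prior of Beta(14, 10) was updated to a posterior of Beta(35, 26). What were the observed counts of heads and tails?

21 heads and 16 tails

A Beta(α, β) prior with s successes and f failures in binomial data gives a Beta(α+s, β+f) posterior.
So s = 35 − 14 = 21 and f = 26 − 10 = 16.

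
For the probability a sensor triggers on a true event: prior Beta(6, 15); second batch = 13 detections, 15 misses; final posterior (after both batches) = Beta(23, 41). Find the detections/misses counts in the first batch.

Sequential conjugate updates are equivalent to a single update on the pooled data, so total successes = posterior α − prior α and total failures = posterior β − prior β.
Total across both batches: 23−6=17 detections, 41−15=26 misses.
Subtract the second batch: 17−13=4 detections and 26−15=11 misses.

4 detections and 11 misses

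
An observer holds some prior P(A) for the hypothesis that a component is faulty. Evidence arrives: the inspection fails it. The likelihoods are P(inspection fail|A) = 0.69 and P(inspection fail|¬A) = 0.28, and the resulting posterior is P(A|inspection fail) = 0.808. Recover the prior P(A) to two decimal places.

P(A) = 0.63

Bayes' rule in odds form gives O(A|E) = O(A)·[P(E|A)/P(E|¬A)], hence O(A) = O(A|E)/LR.
Posterior odds = 0.808/(1−0.808) = 4.2083. LR = 0.69/0.28 = 2.4643.
Prior odds = 4.2083/2.4643 = 1.7077, so P(A) = 1.7077/(1+1.7077) ≈ 0.63.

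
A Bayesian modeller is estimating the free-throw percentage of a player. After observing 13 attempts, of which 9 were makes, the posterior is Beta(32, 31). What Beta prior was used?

Beta(23, 27)

A Beta(a, b) prior with s successes and f failures in binomial data gives a Beta(a+s, b+f) posterior.
So a = 32 − 9 = 23 and b = 31 − 4 = 27.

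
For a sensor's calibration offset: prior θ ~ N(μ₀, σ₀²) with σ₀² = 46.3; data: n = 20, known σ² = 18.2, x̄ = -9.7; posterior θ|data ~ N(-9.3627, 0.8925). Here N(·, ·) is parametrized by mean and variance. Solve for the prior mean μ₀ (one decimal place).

μ₀ = 7.8

With known observation variance, the Normal–Normal posterior has precision τ_n = τ₀ + n/σ² and mean μ_n = (τ₀μ₀ + (n/σ²)x̄)/τ_n.
Here τ₀ = 1/46.3 = 0.021598 and τ_data = 20/18.2 = 1.098901, so τ_n = 1.120499.
Rearranging for μ₀: μ₀ = (μ_n·τ_n − τ_data·x̄)/τ₀ = (-9.3627·1.120499 − 1.098901·-9.7) / 0.021598 = 0.168444/0.021598 ≈ 7.8.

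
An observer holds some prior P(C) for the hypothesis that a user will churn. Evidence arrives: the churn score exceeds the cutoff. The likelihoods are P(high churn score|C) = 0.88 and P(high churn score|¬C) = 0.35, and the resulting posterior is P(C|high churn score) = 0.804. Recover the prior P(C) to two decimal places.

P(C) = 0.62

In odds form, posterior odds = prior odds × likelihood ratio, so prior odds = posterior odds ÷ LR.
Posterior odds = 0.804/(1−0.804) = 4.1020. LR = 0.88/0.35 = 2.5143.
Prior odds = 4.1020/2.5143 = 1.6315, so P(C) = 1.6315/(1+1.6315) ≈ 0.62.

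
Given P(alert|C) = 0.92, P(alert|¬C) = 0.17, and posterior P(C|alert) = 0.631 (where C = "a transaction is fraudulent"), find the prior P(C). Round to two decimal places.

In odds form, posterior odds = prior odds × likelihood ratio, so prior odds = posterior odds ÷ LR.
Posterior odds = 0.631/(1−0.631) = 1.7100. LR = 0.92/0.17 = 5.4118.
Prior odds = 1.7100/5.4118 = 0.3160, so P(C) = 0.3160/(1+0.3160) ≈ 0.24.

P(C) = 0.24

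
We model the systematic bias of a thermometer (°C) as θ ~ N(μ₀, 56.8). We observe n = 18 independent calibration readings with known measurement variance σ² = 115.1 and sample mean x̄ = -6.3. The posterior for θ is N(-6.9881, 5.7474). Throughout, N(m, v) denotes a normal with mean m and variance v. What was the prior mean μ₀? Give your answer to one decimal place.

The posterior mean is a precision-weighted average: μ_n = (τ₀μ₀ + τ_data·x̄)/(τ₀+τ_data), with τ₀=1/σ₀² and τ_data=n/σ².
Here τ₀ = 1/56.8 = 0.017606 and τ_data = 18/115.1 = 0.156386, so τ_n = 0.173992.
Rearranging for μ₀: μ₀ = (μ_n·τ_n − τ_data·x̄)/τ₀ = (-6.9881·0.173992 − 0.156386·-6.3) / 0.017606 = -0.230642/0.017606 ≈ -13.1.

μ₀ = -13.1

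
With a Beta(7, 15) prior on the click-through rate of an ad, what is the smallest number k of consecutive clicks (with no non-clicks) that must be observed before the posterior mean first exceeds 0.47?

k = 7

After k clicks and 0 non-clicks the posterior is Beta(7+k, 15), with mean (7+k)/(7+15+k).
Set (7+k)/(22+k) > 0.47 and solve: k > (0.47·22 − 7)/(1 − 0.47) = 6.302.
The smallest integer exceeding 6.302 is 7.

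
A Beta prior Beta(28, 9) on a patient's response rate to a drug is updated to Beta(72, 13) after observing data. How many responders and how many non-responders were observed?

A Beta(a, b) prior with s successes and f failures in binomial data gives a Beta(a+s, b+f) posterior.
So s = 72 − 28 = 44 and f = 13 − 9 = 4.

44 responders and 4 non-responders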